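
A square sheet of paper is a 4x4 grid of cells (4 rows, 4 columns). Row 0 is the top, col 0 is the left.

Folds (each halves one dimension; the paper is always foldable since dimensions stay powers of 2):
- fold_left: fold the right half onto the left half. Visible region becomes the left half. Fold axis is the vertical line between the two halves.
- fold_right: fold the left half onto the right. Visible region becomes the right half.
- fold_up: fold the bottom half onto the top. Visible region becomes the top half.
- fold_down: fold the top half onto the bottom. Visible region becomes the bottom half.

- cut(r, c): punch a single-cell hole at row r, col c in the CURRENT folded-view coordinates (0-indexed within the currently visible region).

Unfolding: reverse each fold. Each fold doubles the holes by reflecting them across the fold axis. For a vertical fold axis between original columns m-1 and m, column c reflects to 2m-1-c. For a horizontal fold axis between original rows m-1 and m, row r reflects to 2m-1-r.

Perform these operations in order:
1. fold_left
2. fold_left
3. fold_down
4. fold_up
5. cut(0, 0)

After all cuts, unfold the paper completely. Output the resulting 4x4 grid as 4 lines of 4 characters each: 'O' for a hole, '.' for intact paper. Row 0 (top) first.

Op 1 fold_left: fold axis v@2; visible region now rows[0,4) x cols[0,2) = 4x2
Op 2 fold_left: fold axis v@1; visible region now rows[0,4) x cols[0,1) = 4x1
Op 3 fold_down: fold axis h@2; visible region now rows[2,4) x cols[0,1) = 2x1
Op 4 fold_up: fold axis h@3; visible region now rows[2,3) x cols[0,1) = 1x1
Op 5 cut(0, 0): punch at orig (2,0); cuts so far [(2, 0)]; region rows[2,3) x cols[0,1) = 1x1
Unfold 1 (reflect across h@3): 2 holes -> [(2, 0), (3, 0)]
Unfold 2 (reflect across h@2): 4 holes -> [(0, 0), (1, 0), (2, 0), (3, 0)]
Unfold 3 (reflect across v@1): 8 holes -> [(0, 0), (0, 1), (1, 0), (1, 1), (2, 0), (2, 1), (3, 0), (3, 1)]
Unfold 4 (reflect across v@2): 16 holes -> [(0, 0), (0, 1), (0, 2), (0, 3), (1, 0), (1, 1), (1, 2), (1, 3), (2, 0), (2, 1), (2, 2), (2, 3), (3, 0), (3, 1), (3, 2), (3, 3)]

Answer: OOOO
OOOO
OOOO
OOOO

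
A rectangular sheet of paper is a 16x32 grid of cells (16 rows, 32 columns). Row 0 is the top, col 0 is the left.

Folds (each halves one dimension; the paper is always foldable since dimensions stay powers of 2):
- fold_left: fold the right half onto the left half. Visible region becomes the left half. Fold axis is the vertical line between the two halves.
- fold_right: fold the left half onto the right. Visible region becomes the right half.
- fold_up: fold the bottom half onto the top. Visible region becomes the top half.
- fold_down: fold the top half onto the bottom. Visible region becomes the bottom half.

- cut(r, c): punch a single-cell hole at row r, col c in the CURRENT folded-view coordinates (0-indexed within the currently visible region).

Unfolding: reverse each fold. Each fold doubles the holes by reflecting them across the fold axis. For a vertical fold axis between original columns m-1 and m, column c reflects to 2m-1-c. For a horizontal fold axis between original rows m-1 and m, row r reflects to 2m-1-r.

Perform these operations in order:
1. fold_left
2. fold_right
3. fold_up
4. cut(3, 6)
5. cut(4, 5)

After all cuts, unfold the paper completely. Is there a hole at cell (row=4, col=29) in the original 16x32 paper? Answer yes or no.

Op 1 fold_left: fold axis v@16; visible region now rows[0,16) x cols[0,16) = 16x16
Op 2 fold_right: fold axis v@8; visible region now rows[0,16) x cols[8,16) = 16x8
Op 3 fold_up: fold axis h@8; visible region now rows[0,8) x cols[8,16) = 8x8
Op 4 cut(3, 6): punch at orig (3,14); cuts so far [(3, 14)]; region rows[0,8) x cols[8,16) = 8x8
Op 5 cut(4, 5): punch at orig (4,13); cuts so far [(3, 14), (4, 13)]; region rows[0,8) x cols[8,16) = 8x8
Unfold 1 (reflect across h@8): 4 holes -> [(3, 14), (4, 13), (11, 13), (12, 14)]
Unfold 2 (reflect across v@8): 8 holes -> [(3, 1), (3, 14), (4, 2), (4, 13), (11, 2), (11, 13), (12, 1), (12, 14)]
Unfold 3 (reflect across v@16): 16 holes -> [(3, 1), (3, 14), (3, 17), (3, 30), (4, 2), (4, 13), (4, 18), (4, 29), (11, 2), (11, 13), (11, 18), (11, 29), (12, 1), (12, 14), (12, 17), (12, 30)]
Holes: [(3, 1), (3, 14), (3, 17), (3, 30), (4, 2), (4, 13), (4, 18), (4, 29), (11, 2), (11, 13), (11, 18), (11, 29), (12, 1), (12, 14), (12, 17), (12, 30)]

Answer: yes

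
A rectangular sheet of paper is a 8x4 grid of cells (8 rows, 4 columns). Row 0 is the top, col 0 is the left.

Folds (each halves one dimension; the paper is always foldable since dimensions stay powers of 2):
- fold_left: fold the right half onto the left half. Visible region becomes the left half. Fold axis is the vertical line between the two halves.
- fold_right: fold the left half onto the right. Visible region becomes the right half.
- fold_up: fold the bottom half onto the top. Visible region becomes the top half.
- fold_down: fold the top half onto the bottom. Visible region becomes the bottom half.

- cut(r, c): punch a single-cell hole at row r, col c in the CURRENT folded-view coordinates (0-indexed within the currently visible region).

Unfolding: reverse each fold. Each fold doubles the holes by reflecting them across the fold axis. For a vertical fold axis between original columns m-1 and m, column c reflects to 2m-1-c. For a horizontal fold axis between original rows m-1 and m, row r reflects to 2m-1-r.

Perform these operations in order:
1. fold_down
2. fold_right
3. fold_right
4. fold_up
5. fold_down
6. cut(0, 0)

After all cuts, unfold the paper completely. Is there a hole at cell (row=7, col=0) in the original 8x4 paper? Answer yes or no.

Answer: yes

Derivation:
Op 1 fold_down: fold axis h@4; visible region now rows[4,8) x cols[0,4) = 4x4
Op 2 fold_right: fold axis v@2; visible region now rows[4,8) x cols[2,4) = 4x2
Op 3 fold_right: fold axis v@3; visible region now rows[4,8) x cols[3,4) = 4x1
Op 4 fold_up: fold axis h@6; visible region now rows[4,6) x cols[3,4) = 2x1
Op 5 fold_down: fold axis h@5; visible region now rows[5,6) x cols[3,4) = 1x1
Op 6 cut(0, 0): punch at orig (5,3); cuts so far [(5, 3)]; region rows[5,6) x cols[3,4) = 1x1
Unfold 1 (reflect across h@5): 2 holes -> [(4, 3), (5, 3)]
Unfold 2 (reflect across h@6): 4 holes -> [(4, 3), (5, 3), (6, 3), (7, 3)]
Unfold 3 (reflect across v@3): 8 holes -> [(4, 2), (4, 3), (5, 2), (5, 3), (6, 2), (6, 3), (7, 2), (7, 3)]
Unfold 4 (reflect across v@2): 16 holes -> [(4, 0), (4, 1), (4, 2), (4, 3), (5, 0), (5, 1), (5, 2), (5, 3), (6, 0), (6, 1), (6, 2), (6, 3), (7, 0), (7, 1), (7, 2), (7, 3)]
Unfold 5 (reflect across h@4): 32 holes -> [(0, 0), (0, 1), (0, 2), (0, 3), (1, 0), (1, 1), (1, 2), (1, 3), (2, 0), (2, 1), (2, 2), (2, 3), (3, 0), (3, 1), (3, 2), (3, 3), (4, 0), (4, 1), (4, 2), (4, 3), (5, 0), (5, 1), (5, 2), (5, 3), (6, 0), (6, 1), (6, 2), (6, 3), (7, 0), (7, 1), (7, 2), (7, 3)]
Holes: [(0, 0), (0, 1), (0, 2), (0, 3), (1, 0), (1, 1), (1, 2), (1, 3), (2, 0), (2, 1), (2, 2), (2, 3), (3, 0), (3, 1), (3, 2), (3, 3), (4, 0), (4, 1), (4, 2), (4, 3), (5, 0), (5, 1), (5, 2), (5, 3), (6, 0), (6, 1), (6, 2), (6, 3), (7, 0), (7, 1), (7, 2), (7, 3)]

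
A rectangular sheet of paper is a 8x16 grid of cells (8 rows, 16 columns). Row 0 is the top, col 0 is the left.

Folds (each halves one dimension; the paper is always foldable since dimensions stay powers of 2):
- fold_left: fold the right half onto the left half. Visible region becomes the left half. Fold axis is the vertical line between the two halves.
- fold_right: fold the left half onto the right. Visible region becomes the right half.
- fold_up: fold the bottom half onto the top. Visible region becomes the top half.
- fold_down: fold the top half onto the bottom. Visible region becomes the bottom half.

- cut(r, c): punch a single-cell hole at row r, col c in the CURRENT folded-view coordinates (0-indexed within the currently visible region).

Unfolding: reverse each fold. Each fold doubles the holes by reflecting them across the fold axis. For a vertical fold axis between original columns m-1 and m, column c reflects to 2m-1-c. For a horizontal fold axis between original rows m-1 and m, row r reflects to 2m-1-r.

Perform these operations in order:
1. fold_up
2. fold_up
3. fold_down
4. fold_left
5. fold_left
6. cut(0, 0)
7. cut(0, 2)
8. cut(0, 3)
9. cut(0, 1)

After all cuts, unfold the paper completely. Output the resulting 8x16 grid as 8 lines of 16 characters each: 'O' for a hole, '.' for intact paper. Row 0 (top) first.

Op 1 fold_up: fold axis h@4; visible region now rows[0,4) x cols[0,16) = 4x16
Op 2 fold_up: fold axis h@2; visible region now rows[0,2) x cols[0,16) = 2x16
Op 3 fold_down: fold axis h@1; visible region now rows[1,2) x cols[0,16) = 1x16
Op 4 fold_left: fold axis v@8; visible region now rows[1,2) x cols[0,8) = 1x8
Op 5 fold_left: fold axis v@4; visible region now rows[1,2) x cols[0,4) = 1x4
Op 6 cut(0, 0): punch at orig (1,0); cuts so far [(1, 0)]; region rows[1,2) x cols[0,4) = 1x4
Op 7 cut(0, 2): punch at orig (1,2); cuts so far [(1, 0), (1, 2)]; region rows[1,2) x cols[0,4) = 1x4
Op 8 cut(0, 3): punch at orig (1,3); cuts so far [(1, 0), (1, 2), (1, 3)]; region rows[1,2) x cols[0,4) = 1x4
Op 9 cut(0, 1): punch at orig (1,1); cuts so far [(1, 0), (1, 1), (1, 2), (1, 3)]; region rows[1,2) x cols[0,4) = 1x4
Unfold 1 (reflect across v@4): 8 holes -> [(1, 0), (1, 1), (1, 2), (1, 3), (1, 4), (1, 5), (1, 6), (1, 7)]
Unfold 2 (reflect across v@8): 16 holes -> [(1, 0), (1, 1), (1, 2), (1, 3), (1, 4), (1, 5), (1, 6), (1, 7), (1, 8), (1, 9), (1, 10), (1, 11), (1, 12), (1, 13), (1, 14), (1, 15)]
Unfold 3 (reflect across h@1): 32 holes -> [(0, 0), (0, 1), (0, 2), (0, 3), (0, 4), (0, 5), (0, 6), (0, 7), (0, 8), (0, 9), (0, 10), (0, 11), (0, 12), (0, 13), (0, 14), (0, 15), (1, 0), (1, 1), (1, 2), (1, 3), (1, 4), (1, 5), (1, 6), (1, 7), (1, 8), (1, 9), (1, 10), (1, 11), (1, 12), (1, 13), (1, 14), (1, 15)]
Unfold 4 (reflect across h@2): 64 holes -> [(0, 0), (0, 1), (0, 2), (0, 3), (0, 4), (0, 5), (0, 6), (0, 7), (0, 8), (0, 9), (0, 10), (0, 11), (0, 12), (0, 13), (0, 14), (0, 15), (1, 0), (1, 1), (1, 2), (1, 3), (1, 4), (1, 5), (1, 6), (1, 7), (1, 8), (1, 9), (1, 10), (1, 11), (1, 12), (1, 13), (1, 14), (1, 15), (2, 0), (2, 1), (2, 2), (2, 3), (2, 4), (2, 5), (2, 6), (2, 7), (2, 8), (2, 9), (2, 10), (2, 11), (2, 12), (2, 13), (2, 14), (2, 15), (3, 0), (3, 1), (3, 2), (3, 3), (3, 4), (3, 5), (3, 6), (3, 7), (3, 8), (3, 9), (3, 10), (3, 11), (3, 12), (3, 13), (3, 14), (3, 15)]
Unfold 5 (reflect across h@4): 128 holes -> [(0, 0), (0, 1), (0, 2), (0, 3), (0, 4), (0, 5), (0, 6), (0, 7), (0, 8), (0, 9), (0, 10), (0, 11), (0, 12), (0, 13), (0, 14), (0, 15), (1, 0), (1, 1), (1, 2), (1, 3), (1, 4), (1, 5), (1, 6), (1, 7), (1, 8), (1, 9), (1, 10), (1, 11), (1, 12), (1, 13), (1, 14), (1, 15), (2, 0), (2, 1), (2, 2), (2, 3), (2, 4), (2, 5), (2, 6), (2, 7), (2, 8), (2, 9), (2, 10), (2, 11), (2, 12), (2, 13), (2, 14), (2, 15), (3, 0), (3, 1), (3, 2), (3, 3), (3, 4), (3, 5), (3, 6), (3, 7), (3, 8), (3, 9), (3, 10), (3, 11), (3, 12), (3, 13), (3, 14), (3, 15), (4, 0), (4, 1), (4, 2), (4, 3), (4, 4), (4, 5), (4, 6), (4, 7), (4, 8), (4, 9), (4, 10), (4, 11), (4, 12), (4, 13), (4, 14), (4, 15), (5, 0), (5, 1), (5, 2), (5, 3), (5, 4), (5, 5), (5, 6), (5, 7), (5, 8), (5, 9), (5, 10), (5, 11), (5, 12), (5, 13), (5, 14), (5, 15), (6, 0), (6, 1), (6, 2), (6, 3), (6, 4), (6, 5), (6, 6), (6, 7), (6, 8), (6, 9), (6, 10), (6, 11), (6, 12), (6, 13), (6, 14), (6, 15), (7, 0), (7, 1), (7, 2), (7, 3), (7, 4), (7, 5), (7, 6), (7, 7), (7, 8), (7, 9), (7, 10), (7, 11), (7, 12), (7, 13), (7, 14), (7, 15)]

Answer: OOOOOOOOOOOOOOOO
OOOOOOOOOOOOOOOO
OOOOOOOOOOOOOOOO
OOOOOOOOOOOOOOOO
OOOOOOOOOOOOOOOO
OOOOOOOOOOOOOOOO
OOOOOOOOOOOOOOOO
OOOOOOOOOOOOOOOO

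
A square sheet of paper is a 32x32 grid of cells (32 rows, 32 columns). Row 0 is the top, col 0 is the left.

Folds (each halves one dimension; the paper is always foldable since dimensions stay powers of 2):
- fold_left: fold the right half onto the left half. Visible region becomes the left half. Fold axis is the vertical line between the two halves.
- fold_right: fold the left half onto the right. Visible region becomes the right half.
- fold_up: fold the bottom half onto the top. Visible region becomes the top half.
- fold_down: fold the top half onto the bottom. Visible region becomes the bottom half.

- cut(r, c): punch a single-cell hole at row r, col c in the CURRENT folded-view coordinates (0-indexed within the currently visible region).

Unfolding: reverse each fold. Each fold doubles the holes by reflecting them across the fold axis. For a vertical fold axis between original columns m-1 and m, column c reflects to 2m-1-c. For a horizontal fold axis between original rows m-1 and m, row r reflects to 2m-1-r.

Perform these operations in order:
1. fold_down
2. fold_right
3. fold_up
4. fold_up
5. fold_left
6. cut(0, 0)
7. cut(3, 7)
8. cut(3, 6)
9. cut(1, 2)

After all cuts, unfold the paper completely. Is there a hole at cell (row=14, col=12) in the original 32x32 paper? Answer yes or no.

Op 1 fold_down: fold axis h@16; visible region now rows[16,32) x cols[0,32) = 16x32
Op 2 fold_right: fold axis v@16; visible region now rows[16,32) x cols[16,32) = 16x16
Op 3 fold_up: fold axis h@24; visible region now rows[16,24) x cols[16,32) = 8x16
Op 4 fold_up: fold axis h@20; visible region now rows[16,20) x cols[16,32) = 4x16
Op 5 fold_left: fold axis v@24; visible region now rows[16,20) x cols[16,24) = 4x8
Op 6 cut(0, 0): punch at orig (16,16); cuts so far [(16, 16)]; region rows[16,20) x cols[16,24) = 4x8
Op 7 cut(3, 7): punch at orig (19,23); cuts so far [(16, 16), (19, 23)]; region rows[16,20) x cols[16,24) = 4x8
Op 8 cut(3, 6): punch at orig (19,22); cuts so far [(16, 16), (19, 22), (19, 23)]; region rows[16,20) x cols[16,24) = 4x8
Op 9 cut(1, 2): punch at orig (17,18); cuts so far [(16, 16), (17, 18), (19, 22), (19, 23)]; region rows[16,20) x cols[16,24) = 4x8
Unfold 1 (reflect across v@24): 8 holes -> [(16, 16), (16, 31), (17, 18), (17, 29), (19, 22), (19, 23), (19, 24), (19, 25)]
Unfold 2 (reflect across h@20): 16 holes -> [(16, 16), (16, 31), (17, 18), (17, 29), (19, 22), (19, 23), (19, 24), (19, 25), (20, 22), (20, 23), (20, 24), (20, 25), (22, 18), (22, 29), (23, 16), (23, 31)]
Unfold 3 (reflect across h@24): 32 holes -> [(16, 16), (16, 31), (17, 18), (17, 29), (19, 22), (19, 23), (19, 24), (19, 25), (20, 22), (20, 23), (20, 24), (20, 25), (22, 18), (22, 29), (23, 16), (23, 31), (24, 16), (24, 31), (25, 18), (25, 29), (27, 22), (27, 23), (27, 24), (27, 25), (28, 22), (28, 23), (28, 24), (28, 25), (30, 18), (30, 29), (31, 16), (31, 31)]
Unfold 4 (reflect across v@16): 64 holes -> [(16, 0), (16, 15), (16, 16), (16, 31), (17, 2), (17, 13), (17, 18), (17, 29), (19, 6), (19, 7), (19, 8), (19, 9), (19, 22), (19, 23), (19, 24), (19, 25), (20, 6), (20, 7), (20, 8), (20, 9), (20, 22), (20, 23), (20, 24), (20, 25), (22, 2), (22, 13), (22, 18), (22, 29), (23, 0), (23, 15), (23, 16), (23, 31), (24, 0), (24, 15), (24, 16), (24, 31), (25, 2), (25, 13), (25, 18), (25, 29), (27, 6), (27, 7), (27, 8), (27, 9), (27, 22), (27, 23), (27, 24), (27, 25), (28, 6), (28, 7), (28, 8), (28, 9), (28, 22), (28, 23), (28, 24), (28, 25), (30, 2), (30, 13), (30, 18), (30, 29), (31, 0), (31, 15), (31, 16), (31, 31)]
Unfold 5 (reflect across h@16): 128 holes -> [(0, 0), (0, 15), (0, 16), (0, 31), (1, 2), (1, 13), (1, 18), (1, 29), (3, 6), (3, 7), (3, 8), (3, 9), (3, 22), (3, 23), (3, 24), (3, 25), (4, 6), (4, 7), (4, 8), (4, 9), (4, 22), (4, 23), (4, 24), (4, 25), (6, 2), (6, 13), (6, 18), (6, 29), (7, 0), (7, 15), (7, 16), (7, 31), (8, 0), (8, 15), (8, 16), (8, 31), (9, 2), (9, 13), (9, 18), (9, 29), (11, 6), (11, 7), (11, 8), (11, 9), (11, 22), (11, 23), (11, 24), (11, 25), (12, 6), (12, 7), (12, 8), (12, 9), (12, 22), (12, 23), (12, 24), (12, 25), (14, 2), (14, 13), (14, 18), (14, 29), (15, 0), (15, 15), (15, 16), (15, 31), (16, 0), (16, 15), (16, 16), (16, 31), (17, 2), (17, 13), (17, 18), (17, 29), (19, 6), (19, 7), (19, 8), (19, 9), (19, 22), (19, 23), (19, 24), (19, 25), (20, 6), (20, 7), (20, 8), (20, 9), (20, 22), (20, 23), (20, 24), (20, 25), (22, 2), (22, 13), (22, 18), (22, 29), (23, 0), (23, 15), (23, 16), (23, 31), (24, 0), (24, 15), (24, 16), (24, 31), (25, 2), (25, 13), (25, 18), (25, 29), (27, 6), (27, 7), (27, 8), (27, 9), (27, 22), (27, 23), (27, 24), (27, 25), (28, 6), (28, 7), (28, 8), (28, 9), (28, 22), (28, 23), (28, 24), (28, 25), (30, 2), (30, 13), (30, 18), (30, 29), (31, 0), (31, 15), (31, 16), (31, 31)]
Holes: [(0, 0), (0, 15), (0, 16), (0, 31), (1, 2), (1, 13), (1, 18), (1, 29), (3, 6), (3, 7), (3, 8), (3, 9), (3, 22), (3, 23), (3, 24), (3, 25), (4, 6), (4, 7), (4, 8), (4, 9), (4, 22), (4, 23), (4, 24), (4, 25), (6, 2), (6, 13), (6, 18), (6, 29), (7, 0), (7, 15), (7, 16), (7, 31), (8, 0), (8, 15), (8, 16), (8, 31), (9, 2), (9, 13), (9, 18), (9, 29), (11, 6), (11, 7), (11, 8), (11, 9), (11, 22), (11, 23), (11, 24), (11, 25), (12, 6), (12, 7), (12, 8), (12, 9), (12, 22), (12, 23), (12, 24), (12, 25), (14, 2), (14, 13), (14, 18), (14, 29), (15, 0), (15, 15), (15, 16), (15, 31), (16, 0), (16, 15), (16, 16), (16, 31), (17, 2), (17, 13), (17, 18), (17, 29), (19, 6), (19, 7), (19, 8), (19, 9), (19, 22), (19, 23), (19, 24), (19, 25), (20, 6), (20, 7), (20, 8), (20, 9), (20, 22), (20, 23), (20, 24), (20, 25), (22, 2), (22, 13), (22, 18), (22, 29), (23, 0), (23, 15), (23, 16), (23, 31), (24, 0), (24, 15), (24, 16), (24, 31), (25, 2), (25, 13), (25, 18), (25, 29), (27, 6), (27, 7), (27, 8), (27, 9), (27, 22), (27, 23), (27, 24), (27, 25), (28, 6), (28, 7), (28, 8), (28, 9), (28, 22), (28, 23), (28, 24), (28, 25), (30, 2), (30, 13), (30, 18), (30, 29), (31, 0), (31, 15), (31, 16), (31, 31)]

Answer: no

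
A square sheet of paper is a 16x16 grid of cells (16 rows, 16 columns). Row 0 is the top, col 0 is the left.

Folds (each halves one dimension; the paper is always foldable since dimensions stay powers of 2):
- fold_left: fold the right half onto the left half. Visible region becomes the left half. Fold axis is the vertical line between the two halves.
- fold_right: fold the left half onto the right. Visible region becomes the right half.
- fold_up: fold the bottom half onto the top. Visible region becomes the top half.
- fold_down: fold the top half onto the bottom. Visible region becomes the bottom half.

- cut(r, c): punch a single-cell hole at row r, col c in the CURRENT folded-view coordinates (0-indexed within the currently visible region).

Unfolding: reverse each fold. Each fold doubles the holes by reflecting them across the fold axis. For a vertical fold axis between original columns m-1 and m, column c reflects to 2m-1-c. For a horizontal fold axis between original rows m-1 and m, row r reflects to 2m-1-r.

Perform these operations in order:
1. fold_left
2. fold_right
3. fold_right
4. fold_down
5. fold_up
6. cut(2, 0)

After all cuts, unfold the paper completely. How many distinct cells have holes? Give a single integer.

Op 1 fold_left: fold axis v@8; visible region now rows[0,16) x cols[0,8) = 16x8
Op 2 fold_right: fold axis v@4; visible region now rows[0,16) x cols[4,8) = 16x4
Op 3 fold_right: fold axis v@6; visible region now rows[0,16) x cols[6,8) = 16x2
Op 4 fold_down: fold axis h@8; visible region now rows[8,16) x cols[6,8) = 8x2
Op 5 fold_up: fold axis h@12; visible region now rows[8,12) x cols[6,8) = 4x2
Op 6 cut(2, 0): punch at orig (10,6); cuts so far [(10, 6)]; region rows[8,12) x cols[6,8) = 4x2
Unfold 1 (reflect across h@12): 2 holes -> [(10, 6), (13, 6)]
Unfold 2 (reflect across h@8): 4 holes -> [(2, 6), (5, 6), (10, 6), (13, 6)]
Unfold 3 (reflect across v@6): 8 holes -> [(2, 5), (2, 6), (5, 5), (5, 6), (10, 5), (10, 6), (13, 5), (13, 6)]
Unfold 4 (reflect across v@4): 16 holes -> [(2, 1), (2, 2), (2, 5), (2, 6), (5, 1), (5, 2), (5, 5), (5, 6), (10, 1), (10, 2), (10, 5), (10, 6), (13, 1), (13, 2), (13, 5), (13, 6)]
Unfold 5 (reflect across v@8): 32 holes -> [(2, 1), (2, 2), (2, 5), (2, 6), (2, 9), (2, 10), (2, 13), (2, 14), (5, 1), (5, 2), (5, 5), (5, 6), (5, 9), (5, 10), (5, 13), (5, 14), (10, 1), (10, 2), (10, 5), (10, 6), (10, 9), (10, 10), (10, 13), (10, 14), (13, 1), (13, 2), (13, 5), (13, 6), (13, 9), (13, 10), (13, 13), (13, 14)]

Answer: 32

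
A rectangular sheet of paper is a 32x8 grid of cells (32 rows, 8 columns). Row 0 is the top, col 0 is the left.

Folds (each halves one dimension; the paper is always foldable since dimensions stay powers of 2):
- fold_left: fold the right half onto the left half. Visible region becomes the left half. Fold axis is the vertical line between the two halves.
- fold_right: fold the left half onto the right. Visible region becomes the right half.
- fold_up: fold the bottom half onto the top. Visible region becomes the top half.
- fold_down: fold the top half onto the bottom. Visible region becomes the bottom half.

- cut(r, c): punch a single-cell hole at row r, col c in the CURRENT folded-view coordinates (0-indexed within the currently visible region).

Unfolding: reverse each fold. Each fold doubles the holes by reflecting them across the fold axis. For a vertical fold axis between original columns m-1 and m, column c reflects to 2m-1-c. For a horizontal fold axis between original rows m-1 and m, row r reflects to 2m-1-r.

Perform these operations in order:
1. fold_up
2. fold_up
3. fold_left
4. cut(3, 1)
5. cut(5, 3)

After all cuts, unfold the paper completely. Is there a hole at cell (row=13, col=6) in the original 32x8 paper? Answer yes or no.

Answer: no

Derivation:
Op 1 fold_up: fold axis h@16; visible region now rows[0,16) x cols[0,8) = 16x8
Op 2 fold_up: fold axis h@8; visible region now rows[0,8) x cols[0,8) = 8x8
Op 3 fold_left: fold axis v@4; visible region now rows[0,8) x cols[0,4) = 8x4
Op 4 cut(3, 1): punch at orig (3,1); cuts so far [(3, 1)]; region rows[0,8) x cols[0,4) = 8x4
Op 5 cut(5, 3): punch at orig (5,3); cuts so far [(3, 1), (5, 3)]; region rows[0,8) x cols[0,4) = 8x4
Unfold 1 (reflect across v@4): 4 holes -> [(3, 1), (3, 6), (5, 3), (5, 4)]
Unfold 2 (reflect across h@8): 8 holes -> [(3, 1), (3, 6), (5, 3), (5, 4), (10, 3), (10, 4), (12, 1), (12, 6)]
Unfold 3 (reflect across h@16): 16 holes -> [(3, 1), (3, 6), (5, 3), (5, 4), (10, 3), (10, 4), (12, 1), (12, 6), (19, 1), (19, 6), (21, 3), (21, 4), (26, 3), (26, 4), (28, 1), (28, 6)]
Holes: [(3, 1), (3, 6), (5, 3), (5, 4), (10, 3), (10, 4), (12, 1), (12, 6), (19, 1), (19, 6), (21, 3), (21, 4), (26, 3), (26, 4), (28, 1), (28, 6)]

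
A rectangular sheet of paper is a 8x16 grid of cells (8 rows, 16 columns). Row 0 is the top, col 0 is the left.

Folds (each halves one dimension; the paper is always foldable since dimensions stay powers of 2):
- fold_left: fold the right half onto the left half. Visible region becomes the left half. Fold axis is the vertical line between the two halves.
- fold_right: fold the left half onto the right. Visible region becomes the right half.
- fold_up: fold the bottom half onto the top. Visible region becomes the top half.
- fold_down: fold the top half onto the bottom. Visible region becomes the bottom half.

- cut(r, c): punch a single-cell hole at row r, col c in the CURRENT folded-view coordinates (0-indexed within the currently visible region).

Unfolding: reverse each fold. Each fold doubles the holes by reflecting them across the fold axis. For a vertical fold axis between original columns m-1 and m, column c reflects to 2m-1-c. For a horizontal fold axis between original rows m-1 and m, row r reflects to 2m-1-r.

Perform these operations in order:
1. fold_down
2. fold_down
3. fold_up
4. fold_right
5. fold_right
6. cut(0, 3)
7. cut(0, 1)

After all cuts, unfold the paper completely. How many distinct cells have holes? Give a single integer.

Answer: 64

Derivation:
Op 1 fold_down: fold axis h@4; visible region now rows[4,8) x cols[0,16) = 4x16
Op 2 fold_down: fold axis h@6; visible region now rows[6,8) x cols[0,16) = 2x16
Op 3 fold_up: fold axis h@7; visible region now rows[6,7) x cols[0,16) = 1x16
Op 4 fold_right: fold axis v@8; visible region now rows[6,7) x cols[8,16) = 1x8
Op 5 fold_right: fold axis v@12; visible region now rows[6,7) x cols[12,16) = 1x4
Op 6 cut(0, 3): punch at orig (6,15); cuts so far [(6, 15)]; region rows[6,7) x cols[12,16) = 1x4
Op 7 cut(0, 1): punch at orig (6,13); cuts so far [(6, 13), (6, 15)]; region rows[6,7) x cols[12,16) = 1x4
Unfold 1 (reflect across v@12): 4 holes -> [(6, 8), (6, 10), (6, 13), (6, 15)]
Unfold 2 (reflect across v@8): 8 holes -> [(6, 0), (6, 2), (6, 5), (6, 7), (6, 8), (6, 10), (6, 13), (6, 15)]
Unfold 3 (reflect across h@7): 16 holes -> [(6, 0), (6, 2), (6, 5), (6, 7), (6, 8), (6, 10), (6, 13), (6, 15), (7, 0), (7, 2), (7, 5), (7, 7), (7, 8), (7, 10), (7, 13), (7, 15)]
Unfold 4 (reflect across h@6): 32 holes -> [(4, 0), (4, 2), (4, 5), (4, 7), (4, 8), (4, 10), (4, 13), (4, 15), (5, 0), (5, 2), (5, 5), (5, 7), (5, 8), (5, 10), (5, 13), (5, 15), (6, 0), (6, 2), (6, 5), (6, 7), (6, 8), (6, 10), (6, 13), (6, 15), (7, 0), (7, 2), (7, 5), (7, 7), (7, 8), (7, 10), (7, 13), (7, 15)]
Unfold 5 (reflect across h@4): 64 holes -> [(0, 0), (0, 2), (0, 5), (0, 7), (0, 8), (0, 10), (0, 13), (0, 15), (1, 0), (1, 2), (1, 5), (1, 7), (1, 8), (1, 10), (1, 13), (1, 15), (2, 0), (2, 2), (2, 5), (2, 7), (2, 8), (2, 10), (2, 13), (2, 15), (3, 0), (3, 2), (3, 5), (3, 7), (3, 8), (3, 10), (3, 13), (3, 15), (4, 0), (4, 2), (4, 5), (4, 7), (4, 8), (4, 10), (4, 13), (4, 15), (5, 0), (5, 2), (5, 5), (5, 7), (5, 8), (5, 10), (5, 13), (5, 15), (6, 0), (6, 2), (6, 5), (6, 7), (6, 8), (6, 10), (6, 13), (6, 15), (7, 0), (7, 2), (7, 5), (7, 7), (7, 8), (7, 10), (7, 13), (7, 15)]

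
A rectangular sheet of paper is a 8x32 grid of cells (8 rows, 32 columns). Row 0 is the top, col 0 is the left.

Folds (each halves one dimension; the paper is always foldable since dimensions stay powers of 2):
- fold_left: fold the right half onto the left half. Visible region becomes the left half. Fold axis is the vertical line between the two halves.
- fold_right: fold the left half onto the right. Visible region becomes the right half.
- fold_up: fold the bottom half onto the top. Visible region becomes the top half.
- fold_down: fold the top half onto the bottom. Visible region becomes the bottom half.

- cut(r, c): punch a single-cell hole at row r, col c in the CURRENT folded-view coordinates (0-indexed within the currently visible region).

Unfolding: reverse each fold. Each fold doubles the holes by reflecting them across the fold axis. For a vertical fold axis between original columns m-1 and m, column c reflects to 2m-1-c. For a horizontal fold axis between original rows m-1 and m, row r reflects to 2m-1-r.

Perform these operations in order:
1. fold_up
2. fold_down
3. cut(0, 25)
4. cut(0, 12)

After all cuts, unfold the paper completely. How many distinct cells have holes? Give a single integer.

Op 1 fold_up: fold axis h@4; visible region now rows[0,4) x cols[0,32) = 4x32
Op 2 fold_down: fold axis h@2; visible region now rows[2,4) x cols[0,32) = 2x32
Op 3 cut(0, 25): punch at orig (2,25); cuts so far [(2, 25)]; region rows[2,4) x cols[0,32) = 2x32
Op 4 cut(0, 12): punch at orig (2,12); cuts so far [(2, 12), (2, 25)]; region rows[2,4) x cols[0,32) = 2x32
Unfold 1 (reflect across h@2): 4 holes -> [(1, 12), (1, 25), (2, 12), (2, 25)]
Unfold 2 (reflect across h@4): 8 holes -> [(1, 12), (1, 25), (2, 12), (2, 25), (5, 12), (5, 25), (6, 12), (6, 25)]

Answer: 8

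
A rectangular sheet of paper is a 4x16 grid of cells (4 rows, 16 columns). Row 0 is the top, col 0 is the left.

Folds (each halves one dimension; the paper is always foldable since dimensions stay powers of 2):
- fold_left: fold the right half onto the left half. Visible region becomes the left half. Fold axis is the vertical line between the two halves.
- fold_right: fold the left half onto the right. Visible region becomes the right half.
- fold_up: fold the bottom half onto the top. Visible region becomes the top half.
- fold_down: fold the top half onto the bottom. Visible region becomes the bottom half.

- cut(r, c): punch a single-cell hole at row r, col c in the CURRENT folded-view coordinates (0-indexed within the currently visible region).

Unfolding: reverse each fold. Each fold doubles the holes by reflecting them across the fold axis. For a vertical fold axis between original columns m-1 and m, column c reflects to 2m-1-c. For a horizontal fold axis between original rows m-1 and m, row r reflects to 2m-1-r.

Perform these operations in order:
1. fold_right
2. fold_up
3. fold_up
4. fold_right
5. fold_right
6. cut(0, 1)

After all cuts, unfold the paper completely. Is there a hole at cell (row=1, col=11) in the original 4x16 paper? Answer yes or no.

Answer: yes

Derivation:
Op 1 fold_right: fold axis v@8; visible region now rows[0,4) x cols[8,16) = 4x8
Op 2 fold_up: fold axis h@2; visible region now rows[0,2) x cols[8,16) = 2x8
Op 3 fold_up: fold axis h@1; visible region now rows[0,1) x cols[8,16) = 1x8
Op 4 fold_right: fold axis v@12; visible region now rows[0,1) x cols[12,16) = 1x4
Op 5 fold_right: fold axis v@14; visible region now rows[0,1) x cols[14,16) = 1x2
Op 6 cut(0, 1): punch at orig (0,15); cuts so far [(0, 15)]; region rows[0,1) x cols[14,16) = 1x2
Unfold 1 (reflect across v@14): 2 holes -> [(0, 12), (0, 15)]
Unfold 2 (reflect across v@12): 4 holes -> [(0, 8), (0, 11), (0, 12), (0, 15)]
Unfold 3 (reflect across h@1): 8 holes -> [(0, 8), (0, 11), (0, 12), (0, 15), (1, 8), (1, 11), (1, 12), (1, 15)]
Unfold 4 (reflect across h@2): 16 holes -> [(0, 8), (0, 11), (0, 12), (0, 15), (1, 8), (1, 11), (1, 12), (1, 15), (2, 8), (2, 11), (2, 12), (2, 15), (3, 8), (3, 11), (3, 12), (3, 15)]
Unfold 5 (reflect across v@8): 32 holes -> [(0, 0), (0, 3), (0, 4), (0, 7), (0, 8), (0, 11), (0, 12), (0, 15), (1, 0), (1, 3), (1, 4), (1, 7), (1, 8), (1, 11), (1, 12), (1, 15), (2, 0), (2, 3), (2, 4), (2, 7), (2, 8), (2, 11), (2, 12), (2, 15), (3, 0), (3, 3), (3, 4), (3, 7), (3, 8), (3, 11), (3, 12), (3, 15)]
Holes: [(0, 0), (0, 3), (0, 4), (0, 7), (0, 8), (0, 11), (0, 12), (0, 15), (1, 0), (1, 3), (1, 4), (1, 7), (1, 8), (1, 11), (1, 12), (1, 15), (2, 0), (2, 3), (2, 4), (2, 7), (2, 8), (2, 11), (2, 12), (2, 15), (3, 0), (3, 3), (3, 4), (3, 7), (3, 8), (3, 11), (3, 12), (3, 15)]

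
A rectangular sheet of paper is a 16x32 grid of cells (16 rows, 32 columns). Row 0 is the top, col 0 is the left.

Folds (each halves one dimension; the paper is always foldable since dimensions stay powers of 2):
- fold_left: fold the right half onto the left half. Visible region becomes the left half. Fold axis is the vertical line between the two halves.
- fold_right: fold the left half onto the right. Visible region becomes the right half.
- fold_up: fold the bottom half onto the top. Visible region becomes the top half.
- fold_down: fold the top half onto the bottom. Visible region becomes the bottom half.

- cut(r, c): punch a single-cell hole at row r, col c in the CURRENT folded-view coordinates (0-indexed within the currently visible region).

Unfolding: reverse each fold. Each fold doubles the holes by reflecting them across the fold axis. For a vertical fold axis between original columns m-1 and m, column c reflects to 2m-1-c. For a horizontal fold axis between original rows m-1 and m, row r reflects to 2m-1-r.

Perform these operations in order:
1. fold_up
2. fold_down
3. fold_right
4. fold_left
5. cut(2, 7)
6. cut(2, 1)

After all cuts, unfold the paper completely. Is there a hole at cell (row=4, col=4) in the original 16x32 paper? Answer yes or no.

Answer: no

Derivation:
Op 1 fold_up: fold axis h@8; visible region now rows[0,8) x cols[0,32) = 8x32
Op 2 fold_down: fold axis h@4; visible region now rows[4,8) x cols[0,32) = 4x32
Op 3 fold_right: fold axis v@16; visible region now rows[4,8) x cols[16,32) = 4x16
Op 4 fold_left: fold axis v@24; visible region now rows[4,8) x cols[16,24) = 4x8
Op 5 cut(2, 7): punch at orig (6,23); cuts so far [(6, 23)]; region rows[4,8) x cols[16,24) = 4x8
Op 6 cut(2, 1): punch at orig (6,17); cuts so far [(6, 17), (6, 23)]; region rows[4,8) x cols[16,24) = 4x8
Unfold 1 (reflect across v@24): 4 holes -> [(6, 17), (6, 23), (6, 24), (6, 30)]
Unfold 2 (reflect across v@16): 8 holes -> [(6, 1), (6, 7), (6, 8), (6, 14), (6, 17), (6, 23), (6, 24), (6, 30)]
Unfold 3 (reflect across h@4): 16 holes -> [(1, 1), (1, 7), (1, 8), (1, 14), (1, 17), (1, 23), (1, 24), (1, 30), (6, 1), (6, 7), (6, 8), (6, 14), (6, 17), (6, 23), (6, 24), (6, 30)]
Unfold 4 (reflect across h@8): 32 holes -> [(1, 1), (1, 7), (1, 8), (1, 14), (1, 17), (1, 23), (1, 24), (1, 30), (6, 1), (6, 7), (6, 8), (6, 14), (6, 17), (6, 23), (6, 24), (6, 30), (9, 1), (9, 7), (9, 8), (9, 14), (9, 17), (9, 23), (9, 24), (9, 30), (14, 1), (14, 7), (14, 8), (14, 14), (14, 17), (14, 23), (14, 24), (14, 30)]
Holes: [(1, 1), (1, 7), (1, 8), (1, 14), (1, 17), (1, 23), (1, 24), (1, 30), (6, 1), (6, 7), (6, 8), (6, 14), (6, 17), (6, 23), (6, 24), (6, 30), (9, 1), (9, 7), (9, 8), (9, 14), (9, 17), (9, 23), (9, 24), (9, 30), (14, 1), (14, 7), (14, 8), (14, 14), (14, 17), (14, 23), (14, 24), (14, 30)]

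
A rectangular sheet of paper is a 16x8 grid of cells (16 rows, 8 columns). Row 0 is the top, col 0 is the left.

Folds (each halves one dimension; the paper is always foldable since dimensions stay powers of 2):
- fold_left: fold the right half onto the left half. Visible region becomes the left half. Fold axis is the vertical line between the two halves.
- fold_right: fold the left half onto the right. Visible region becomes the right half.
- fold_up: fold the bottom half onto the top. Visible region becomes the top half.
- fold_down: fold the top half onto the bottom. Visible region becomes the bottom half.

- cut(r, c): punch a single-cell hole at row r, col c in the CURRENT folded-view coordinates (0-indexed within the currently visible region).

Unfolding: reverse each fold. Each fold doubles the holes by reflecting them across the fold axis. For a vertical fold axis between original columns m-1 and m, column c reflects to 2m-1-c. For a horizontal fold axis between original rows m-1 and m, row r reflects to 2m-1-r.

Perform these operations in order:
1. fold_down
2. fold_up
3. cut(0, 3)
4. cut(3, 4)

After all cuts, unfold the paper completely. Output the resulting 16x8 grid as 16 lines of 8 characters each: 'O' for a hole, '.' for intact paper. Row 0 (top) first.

Op 1 fold_down: fold axis h@8; visible region now rows[8,16) x cols[0,8) = 8x8
Op 2 fold_up: fold axis h@12; visible region now rows[8,12) x cols[0,8) = 4x8
Op 3 cut(0, 3): punch at orig (8,3); cuts so far [(8, 3)]; region rows[8,12) x cols[0,8) = 4x8
Op 4 cut(3, 4): punch at orig (11,4); cuts so far [(8, 3), (11, 4)]; region rows[8,12) x cols[0,8) = 4x8
Unfold 1 (reflect across h@12): 4 holes -> [(8, 3), (11, 4), (12, 4), (15, 3)]
Unfold 2 (reflect across h@8): 8 holes -> [(0, 3), (3, 4), (4, 4), (7, 3), (8, 3), (11, 4), (12, 4), (15, 3)]

Answer: ...O....
........
........
....O...
....O...
........
........
...O....
...O....
........
........
....O...
....O...
........
........
...O....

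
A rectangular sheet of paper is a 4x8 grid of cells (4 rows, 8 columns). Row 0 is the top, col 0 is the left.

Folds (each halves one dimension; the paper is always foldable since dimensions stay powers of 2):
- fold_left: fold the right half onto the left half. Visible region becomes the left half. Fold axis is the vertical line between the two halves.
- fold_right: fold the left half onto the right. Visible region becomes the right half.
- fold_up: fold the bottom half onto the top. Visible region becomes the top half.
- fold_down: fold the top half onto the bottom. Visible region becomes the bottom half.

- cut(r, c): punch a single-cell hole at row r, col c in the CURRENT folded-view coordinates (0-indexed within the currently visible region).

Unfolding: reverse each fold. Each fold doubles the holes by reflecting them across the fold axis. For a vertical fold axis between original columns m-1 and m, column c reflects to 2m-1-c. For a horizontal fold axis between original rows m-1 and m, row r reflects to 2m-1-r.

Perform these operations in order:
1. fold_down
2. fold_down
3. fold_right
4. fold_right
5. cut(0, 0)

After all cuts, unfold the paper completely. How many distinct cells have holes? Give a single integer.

Op 1 fold_down: fold axis h@2; visible region now rows[2,4) x cols[0,8) = 2x8
Op 2 fold_down: fold axis h@3; visible region now rows[3,4) x cols[0,8) = 1x8
Op 3 fold_right: fold axis v@4; visible region now rows[3,4) x cols[4,8) = 1x4
Op 4 fold_right: fold axis v@6; visible region now rows[3,4) x cols[6,8) = 1x2
Op 5 cut(0, 0): punch at orig (3,6); cuts so far [(3, 6)]; region rows[3,4) x cols[6,8) = 1x2
Unfold 1 (reflect across v@6): 2 holes -> [(3, 5), (3, 6)]
Unfold 2 (reflect across v@4): 4 holes -> [(3, 1), (3, 2), (3, 5), (3, 6)]
Unfold 3 (reflect across h@3): 8 holes -> [(2, 1), (2, 2), (2, 5), (2, 6), (3, 1), (3, 2), (3, 5), (3, 6)]
Unfold 4 (reflect across h@2): 16 holes -> [(0, 1), (0, 2), (0, 5), (0, 6), (1, 1), (1, 2), (1, 5), (1, 6), (2, 1), (2, 2), (2, 5), (2, 6), (3, 1), (3, 2), (3, 5), (3, 6)]

Answer: 16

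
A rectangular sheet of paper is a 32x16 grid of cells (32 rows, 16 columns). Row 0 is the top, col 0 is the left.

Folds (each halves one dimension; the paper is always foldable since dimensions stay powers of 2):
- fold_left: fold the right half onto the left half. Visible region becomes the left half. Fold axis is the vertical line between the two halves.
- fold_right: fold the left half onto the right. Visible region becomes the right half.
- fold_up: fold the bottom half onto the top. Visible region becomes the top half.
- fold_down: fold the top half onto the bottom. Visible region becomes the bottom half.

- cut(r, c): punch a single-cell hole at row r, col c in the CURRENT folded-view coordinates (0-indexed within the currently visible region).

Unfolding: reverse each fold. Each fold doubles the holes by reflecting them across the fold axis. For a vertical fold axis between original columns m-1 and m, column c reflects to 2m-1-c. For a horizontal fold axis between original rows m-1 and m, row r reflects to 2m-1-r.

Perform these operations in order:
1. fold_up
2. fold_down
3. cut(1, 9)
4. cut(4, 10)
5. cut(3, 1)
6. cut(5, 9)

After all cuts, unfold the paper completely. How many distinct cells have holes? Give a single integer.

Op 1 fold_up: fold axis h@16; visible region now rows[0,16) x cols[0,16) = 16x16
Op 2 fold_down: fold axis h@8; visible region now rows[8,16) x cols[0,16) = 8x16
Op 3 cut(1, 9): punch at orig (9,9); cuts so far [(9, 9)]; region rows[8,16) x cols[0,16) = 8x16
Op 4 cut(4, 10): punch at orig (12,10); cuts so far [(9, 9), (12, 10)]; region rows[8,16) x cols[0,16) = 8x16
Op 5 cut(3, 1): punch at orig (11,1); cuts so far [(9, 9), (11, 1), (12, 10)]; region rows[8,16) x cols[0,16) = 8x16
Op 6 cut(5, 9): punch at orig (13,9); cuts so far [(9, 9), (11, 1), (12, 10), (13, 9)]; region rows[8,16) x cols[0,16) = 8x16
Unfold 1 (reflect across h@8): 8 holes -> [(2, 9), (3, 10), (4, 1), (6, 9), (9, 9), (11, 1), (12, 10), (13, 9)]
Unfold 2 (reflect across h@16): 16 holes -> [(2, 9), (3, 10), (4, 1), (6, 9), (9, 9), (11, 1), (12, 10), (13, 9), (18, 9), (19, 10), (20, 1), (22, 9), (25, 9), (27, 1), (28, 10), (29, 9)]

Answer: 16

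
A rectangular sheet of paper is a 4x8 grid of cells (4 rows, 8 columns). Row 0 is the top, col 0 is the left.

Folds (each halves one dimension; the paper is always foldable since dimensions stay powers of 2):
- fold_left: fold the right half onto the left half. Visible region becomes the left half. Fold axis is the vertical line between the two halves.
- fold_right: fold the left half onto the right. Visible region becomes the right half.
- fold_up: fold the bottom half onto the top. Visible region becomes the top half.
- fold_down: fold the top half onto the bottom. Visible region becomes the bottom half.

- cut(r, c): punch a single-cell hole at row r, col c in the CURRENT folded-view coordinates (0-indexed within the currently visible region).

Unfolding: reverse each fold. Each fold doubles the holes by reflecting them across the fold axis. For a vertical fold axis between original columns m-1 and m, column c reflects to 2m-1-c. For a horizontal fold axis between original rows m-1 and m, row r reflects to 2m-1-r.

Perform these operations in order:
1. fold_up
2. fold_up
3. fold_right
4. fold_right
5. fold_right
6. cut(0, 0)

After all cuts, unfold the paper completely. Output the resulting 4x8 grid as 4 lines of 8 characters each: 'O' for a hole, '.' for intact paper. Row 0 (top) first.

Op 1 fold_up: fold axis h@2; visible region now rows[0,2) x cols[0,8) = 2x8
Op 2 fold_up: fold axis h@1; visible region now rows[0,1) x cols[0,8) = 1x8
Op 3 fold_right: fold axis v@4; visible region now rows[0,1) x cols[4,8) = 1x4
Op 4 fold_right: fold axis v@6; visible region now rows[0,1) x cols[6,8) = 1x2
Op 5 fold_right: fold axis v@7; visible region now rows[0,1) x cols[7,8) = 1x1
Op 6 cut(0, 0): punch at orig (0,7); cuts so far [(0, 7)]; region rows[0,1) x cols[7,8) = 1x1
Unfold 1 (reflect across v@7): 2 holes -> [(0, 6), (0, 7)]
Unfold 2 (reflect across v@6): 4 holes -> [(0, 4), (0, 5), (0, 6), (0, 7)]
Unfold 3 (reflect across v@4): 8 holes -> [(0, 0), (0, 1), (0, 2), (0, 3), (0, 4), (0, 5), (0, 6), (0, 7)]
Unfold 4 (reflect across h@1): 16 holes -> [(0, 0), (0, 1), (0, 2), (0, 3), (0, 4), (0, 5), (0, 6), (0, 7), (1, 0), (1, 1), (1, 2), (1, 3), (1, 4), (1, 5), (1, 6), (1, 7)]
Unfold 5 (reflect across h@2): 32 holes -> [(0, 0), (0, 1), (0, 2), (0, 3), (0, 4), (0, 5), (0, 6), (0, 7), (1, 0), (1, 1), (1, 2), (1, 3), (1, 4), (1, 5), (1, 6), (1, 7), (2, 0), (2, 1), (2, 2), (2, 3), (2, 4), (2, 5), (2, 6), (2, 7), (3, 0), (3, 1), (3, 2), (3, 3), (3, 4), (3, 5), (3, 6), (3, 7)]

Answer: OOOOOOOO
OOOOOOOO
OOOOOOOO
OOOOOOOO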